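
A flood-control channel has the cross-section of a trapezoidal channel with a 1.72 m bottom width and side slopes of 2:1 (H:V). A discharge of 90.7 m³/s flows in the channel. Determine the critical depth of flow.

At critical depth, Q² T / (g A³) = 1, i.e. A³/T = Q²/g = 90.7²/9.81 = 838.6.
At y = 3.24 m: A³/T = 1277 — high.
At y = 2.95 m: A³/T = 840.1 — close enough.

y_c = 2.95 m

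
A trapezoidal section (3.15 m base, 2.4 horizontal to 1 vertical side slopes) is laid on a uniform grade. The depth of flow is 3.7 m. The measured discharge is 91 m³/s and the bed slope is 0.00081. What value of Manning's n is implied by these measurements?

n = 0.022

With bottom width b = 3.15 m and side slope z = 2.4: A = (b + zy)y = (3.15 + 2.4×3.7)×3.7 = 44.51 m²; P = b + 2y√(1+z²) = 3.15 + 2×3.7×2.6 = 22.39 m.
Hydraulic radius R = A/P = 44.51/22.39 = 1.988 m.
Rearranging Manning's equation: n = (1/Q) A R^(2/3) S^(1/2) = (1/91) × 44.51 × 1.988^(2/3) × √0.00081 = 0.022.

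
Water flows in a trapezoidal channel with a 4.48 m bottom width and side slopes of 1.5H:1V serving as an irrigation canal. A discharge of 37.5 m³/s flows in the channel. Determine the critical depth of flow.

At critical depth, Q² T / (g A³) = 1, i.e. A³/T = Q²/g = 37.5²/9.81 = 143.3.
Try y = 1.37 m: A³/T = 83.54 — too small.
Try y = 1.6 m: A³/T = 143.7 — ≈ 143.3.

y_c = 1.6 m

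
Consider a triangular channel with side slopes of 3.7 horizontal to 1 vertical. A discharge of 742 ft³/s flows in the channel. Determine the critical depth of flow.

y_c = 4.78 ft

At critical depth, Q² T / (g A³) = 1, i.e. A³/T = Q²/g = 742²/32.2 = 17100.
Trying y = 3.91 ft: A³/T = 6255 — low.
Trying y = 4.78 ft: A³/T = 17080 — close enough.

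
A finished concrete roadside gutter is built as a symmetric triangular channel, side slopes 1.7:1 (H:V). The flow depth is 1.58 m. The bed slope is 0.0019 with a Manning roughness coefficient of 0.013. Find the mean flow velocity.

V = 2.6 m/s

For a triangular section with side slope z = 1.7: A = zy² = 1.7×1.58² = 4.244 m²; P = 2y√(1+z²) = 2×1.58×1.972 = 6.232 m.
Hydraulic radius R = A/P = 4.244/6.232 = 0.6809 m.
From Manning's equation, V = (1/n) R^(2/3) S^(1/2) = (1/0.013) × 0.6809^(2/3) × 0.0019^(1/2) = 2.6 m/s.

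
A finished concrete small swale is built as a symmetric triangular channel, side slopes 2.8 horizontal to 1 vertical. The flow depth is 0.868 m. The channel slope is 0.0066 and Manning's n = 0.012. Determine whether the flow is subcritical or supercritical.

For a triangular section with side slope z = 2.8: A = zy² = 2.8×0.868² = 2.11 m²; P = 2y√(1+z²) = 2×0.868×2.973 = 5.161 m.
Hydraulic radius R = A/P = 2.11/5.161 = 0.4087 m.
V = (1/n) R^(2/3) √S = (1/0.012) × 0.4087^(2/3) × √0.0066 = 3.729 m/s. Hydraulic depth D_h = A/T = 2.11/4.861 = 0.434 m.
Froude number Fr = V/√(g·D_h) = 3.729/√(9.81×0.434) = 1.81, which is greater than 1, so the flow is supercritical.

supercritical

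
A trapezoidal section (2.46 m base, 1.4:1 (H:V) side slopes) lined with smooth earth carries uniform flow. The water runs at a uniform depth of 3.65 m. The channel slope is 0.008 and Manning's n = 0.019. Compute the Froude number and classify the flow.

With bottom width b = 2.46 m and side slope z = 1.4: A = (b + zy)y = (2.46 + 1.4×3.65)×3.65 = 27.63 m²; P = b + 2y√(1+z²) = 2.46 + 2×3.65×1.72 = 15.02 m.
Hydraulic radius R = A/P = 27.63/15.02 = 1.84 m.
V = (1/n) R^(2/3) √S = (1/0.019) × 1.84^(2/3) × √0.008 = 7.068 m/s. Hydraulic depth D_h = A/T = 27.63/12.68 = 2.179 m.
Froude number Fr = V/√(g·D_h) = 7.068/√(9.81×2.179) = 1.53, which is greater than 1, so the flow is supercritical.

supercritical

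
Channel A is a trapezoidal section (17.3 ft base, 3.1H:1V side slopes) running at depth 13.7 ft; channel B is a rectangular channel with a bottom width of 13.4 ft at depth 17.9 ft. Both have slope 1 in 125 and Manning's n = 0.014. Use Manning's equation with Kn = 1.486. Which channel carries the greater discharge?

channel A

Channel A: With bottom width b = 17.3 ft and side slope z = 3.1: A = (b + zy)y = (17.3 + 3.1×13.7)×13.7 = 818.8 ft²; P = b + 2y√(1+z²) = 17.3 + 2×13.7×3.257 = 106.6 ft. Hydraulic radius R = A/P = 818.8/106.6 = 7.685 ft. Q_A = (1.486/0.014)·818.8·7.685^(2/3)·√0.008 = 30270 ft³/s.
Channel B: Flow area A = b·y = 13.4 × 17.9 = 239.9 ft². Wetted perimeter P = b + 2y = 13.4 + 2×17.9 = 49.2 ft. Hydraulic radius R = A/P = 239.9/49.2 = 4.875 ft. Q_B = (1.486/0.014)·239.9·4.875^(2/3)·√0.008 = 6547 ft³/s.
Q_A = 30270 ft³/s vs Q_B = 6547 ft³/s, so channel A carries more.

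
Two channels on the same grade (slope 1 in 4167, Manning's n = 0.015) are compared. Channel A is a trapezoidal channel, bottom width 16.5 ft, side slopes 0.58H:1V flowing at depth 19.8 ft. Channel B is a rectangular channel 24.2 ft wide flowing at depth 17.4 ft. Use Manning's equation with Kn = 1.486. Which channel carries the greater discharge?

Channel A: With bottom width b = 16.5 ft and side slope z = 0.58: A = (b + zy)y = (16.5 + 0.58×19.8)×19.8 = 554.1 ft²; P = b + 2y√(1+z²) = 16.5 + 2×19.8×1.156 = 62.28 ft. Hydraulic radius R = A/P = 554.1/62.28 = 8.897 ft. Q_A = (1.486/0.015)·554.1·8.897^(2/3)·√0.00024 = 3651 ft³/s.
Channel B: Flow area A = b·y = 24.2 × 17.4 = 421.1 ft². Wetted perimeter P = b + 2y = 24.2 + 2×17.4 = 59 ft. Hydraulic radius R = A/P = 421.1/59 = 7.137 ft. Q_B = (1.486/0.015)·421.1·7.137^(2/3)·√0.00024 = 2395 ft³/s.
Q_A = 3651 ft³/s vs Q_B = 2395 ft³/s, so channel A carries more.

channel A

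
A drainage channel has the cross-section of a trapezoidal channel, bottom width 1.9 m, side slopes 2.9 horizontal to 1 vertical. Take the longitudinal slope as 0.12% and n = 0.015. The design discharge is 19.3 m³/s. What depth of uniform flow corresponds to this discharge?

y_n = 1.5 m

Manning's equation rearranged: A R^(2/3) = nQ / (1·√S) = 0.015 × 19.3 / (√0.0012) = 8.357.
Trying y = 1.88 m: A R^(2/3) = 14.09 — over.
Trying y = 1.5 m: A R^(2/3) = 8.375 — close enough.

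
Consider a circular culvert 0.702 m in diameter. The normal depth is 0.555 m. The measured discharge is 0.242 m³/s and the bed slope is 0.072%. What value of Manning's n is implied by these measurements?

n = 0.013

For a circular section of diameter D = 0.702 m at depth y = 0.555 m, the central angle is θ = 2 arccos(1 − 2y/D) = 4.382 rad. Then A = (D²/8)(θ − sin θ) = 0.3282 m² and P = Dθ/2 = 1.538 m.
Hydraulic radius R = A/P = 0.3282/1.538 = 0.2134 m.
Rearranging Manning's equation: n = (1/Q) A R^(2/3) S^(1/2) = (1/0.242) × 0.3282 × 0.2134^(2/3) × √0.00072 = 0.013.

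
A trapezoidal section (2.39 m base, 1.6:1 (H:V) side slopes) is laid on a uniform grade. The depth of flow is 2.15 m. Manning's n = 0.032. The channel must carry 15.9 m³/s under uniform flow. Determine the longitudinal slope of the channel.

With bottom width b = 2.39 m and side slope z = 1.6: A = (b + zy)y = (2.39 + 1.6×2.15)×2.15 = 12.53 m²; P = b + 2y√(1+z²) = 2.39 + 2×2.15×1.887 = 10.5 m.
Hydraulic radius R = A/P = 12.53/10.5 = 1.193 m.
From Manning's equation, S = [nQ / (1 A R^(2/3))]² = [0.032 × 15.9 / (1 × 12.53 × 1.193^(2/3))]² = 0.0013.

S = 0.0013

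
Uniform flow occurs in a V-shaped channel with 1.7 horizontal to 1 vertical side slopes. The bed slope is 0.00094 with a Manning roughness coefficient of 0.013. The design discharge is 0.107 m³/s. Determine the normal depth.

y_n = 0.317 m

Manning's equation rearranged: A R^(2/3) = nQ / (1·√S) = 0.013 × 0.107 / (√0.00094) = 0.04537.
Trying y = 0.397 m: A R^(2/3) = 0.08258 — high.
Trying y = 0.317 m: A R^(2/3) = 0.04531 — close enough.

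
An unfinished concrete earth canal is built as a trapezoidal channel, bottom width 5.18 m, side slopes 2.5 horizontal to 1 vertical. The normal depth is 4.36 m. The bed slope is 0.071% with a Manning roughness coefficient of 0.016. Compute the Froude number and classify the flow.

With bottom width b = 5.18 m and side slope z = 2.5: A = (b + zy)y = (5.18 + 2.5×4.36)×4.36 = 70.11 m²; P = b + 2y√(1+z²) = 5.18 + 2×4.36×2.693 = 28.66 m.
Hydraulic radius R = A/P = 70.11/28.66 = 2.446 m.
V = (1/n) R^(2/3) √S = (1/0.016) × 2.446^(2/3) × √0.00071 = 3.024 m/s. Hydraulic depth D_h = A/T = 70.11/26.98 = 2.599 m.
Froude number Fr = V/√(g·D_h) = 3.024/√(9.81×2.599) = 0.599, which is less than 1, so the flow is subcritical.

subcritical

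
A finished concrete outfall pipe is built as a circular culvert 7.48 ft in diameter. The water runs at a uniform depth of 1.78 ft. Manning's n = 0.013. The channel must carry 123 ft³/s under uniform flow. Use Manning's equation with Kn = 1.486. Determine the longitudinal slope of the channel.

S = 0.0169

For a circular section of diameter D = 7.48 ft at depth y = 1.78 ft, the central angle is θ = 2 arccos(1 − 2y/D) = 2.038 rad. Then A = (D²/8)(θ − sin θ) = 8.013 ft² and P = Dθ/2 = 7.623 ft.
Hydraulic radius R = A/P = 8.013/7.623 = 1.051 ft.
From Manning's equation, S = [nQ / (1.486 A R^(2/3))]² = [0.013 × 123 / (1.486 × 8.013 × 1.051^(2/3))]² = 0.0169.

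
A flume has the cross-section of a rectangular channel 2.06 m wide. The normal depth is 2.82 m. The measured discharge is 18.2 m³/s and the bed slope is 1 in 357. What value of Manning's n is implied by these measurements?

n = 0.014

Flow area A = b·y = 2.06 × 2.82 = 5.809 m². Wetted perimeter P = b + 2y = 2.06 + 2×2.82 = 7.7 m.
Hydraulic radius R = A/P = 5.809/7.7 = 0.7544 m.
Rearranging Manning's equation: n = (1/Q) A R^(2/3) S^(1/2) = (1/18.2) × 5.809 × 0.7544^(2/3) × √0.002801 = 0.014.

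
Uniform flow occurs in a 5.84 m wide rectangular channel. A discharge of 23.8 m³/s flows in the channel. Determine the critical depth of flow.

y_c = 1.19 m

For a rectangular channel, critical depth y_c = (q²/g)^(1/3) where q = Q/b = 23.8/5.84 = 4.075 m²/s.
So y_c = (4.075²/9.81)^(1/3) = 1.19 m.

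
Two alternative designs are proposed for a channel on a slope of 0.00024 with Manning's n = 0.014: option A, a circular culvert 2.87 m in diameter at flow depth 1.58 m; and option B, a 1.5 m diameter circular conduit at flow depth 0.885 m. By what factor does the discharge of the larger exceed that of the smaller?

5.06

Channel A: For a circular section of diameter D = 2.87 m at depth y = 1.58 m, the central angle is θ = 2 arccos(1 − 2y/D) = 3.344 rad. Then A = (D²/8)(θ − sin θ) = 3.65 m² and P = Dθ/2 = 4.799 m. Hydraulic radius R = A/P = 3.65/4.799 = 0.7606 m. Q_A = (1/0.014)·3.65·0.7606^(2/3)·√0.00024 = 3.366 m³/s.
Channel B: For a circular section of diameter D = 1.5 m at depth y = 0.885 m, the central angle is θ = 2 arccos(1 − 2y/D) = 3.504 rad. Then A = (D²/8)(θ − sin θ) = 1.085 m² and P = Dθ/2 = 2.628 m. Hydraulic radius R = A/P = 1.085/2.628 = 0.4129 m. Q_B = (1/0.014)·1.085·0.4129^(2/3)·√0.00024 = 0.6657 m³/s.
The larger discharge is 3.366 m³/s and the smaller is 0.6657 m³/s; the ratio is 5.06.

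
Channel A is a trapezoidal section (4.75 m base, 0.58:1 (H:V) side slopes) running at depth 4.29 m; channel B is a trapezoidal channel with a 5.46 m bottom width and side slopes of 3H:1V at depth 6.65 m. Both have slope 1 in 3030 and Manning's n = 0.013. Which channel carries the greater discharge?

channel B

Channel A: With bottom width b = 4.75 m and side slope z = 0.58: A = (b + zy)y = (4.75 + 0.58×4.29)×4.29 = 31.05 m²; P = b + 2y√(1+z²) = 4.75 + 2×4.29×1.156 = 14.67 m. Hydraulic radius R = A/P = 31.05/14.67 = 2.117 m. Q_A = (1/0.013)·31.05·2.117^(2/3)·√0.00033 = 71.54 m³/s.
Channel B: With bottom width b = 5.46 m and side slope z = 3: A = (b + zy)y = (5.46 + 3×6.65)×6.65 = 169 m²; P = b + 2y√(1+z²) = 5.46 + 2×6.65×3.162 = 47.52 m. Hydraulic radius R = A/P = 169/47.52 = 3.556 m. Q_B = (1/0.013)·169·3.556^(2/3)·√0.00033 = 550.1 m³/s.
Q_A = 71.54 m³/s vs Q_B = 550.1 m³/s, so channel B carries more.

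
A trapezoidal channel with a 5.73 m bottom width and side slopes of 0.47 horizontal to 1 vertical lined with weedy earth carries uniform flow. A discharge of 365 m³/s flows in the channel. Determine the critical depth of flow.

At critical depth, Q² T / (g A³) = 1, i.e. A³/T = Q²/g = 365²/9.81 = 13580.
At y = 5.08 m: A³/T = 6675 — low.
At y = 6.85 m: A³/T = 18930 — high.
At y = 6.23 m: A³/T = 13550 — matches.

y_c = 6.23 m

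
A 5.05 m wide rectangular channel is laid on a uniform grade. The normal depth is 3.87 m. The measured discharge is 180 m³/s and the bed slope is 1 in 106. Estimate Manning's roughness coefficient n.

n = 0.014

Flow area A = b·y = 5.05 × 3.87 = 19.54 m². Wetted perimeter P = b + 2y = 5.05 + 2×3.87 = 12.79 m.
Hydraulic radius R = A/P = 19.54/12.79 = 1.528 m.
Rearranging Manning's equation: n = (1/Q) A R^(2/3) S^(1/2) = (1/180) × 19.54 × 1.528^(2/3) × √0.009434 = 0.014.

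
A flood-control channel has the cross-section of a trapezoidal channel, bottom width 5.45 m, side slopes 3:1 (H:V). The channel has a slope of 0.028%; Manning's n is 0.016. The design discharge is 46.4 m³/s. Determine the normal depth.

Manning's equation rearranged: A R^(2/3) = nQ / (1·√S) = 0.016 × 46.4 / (√0.00028) = 44.37.
Trying y = 2.9 m: A R^(2/3) = 59.02 — high.
Trying y = 2.23 m: A R^(2/3) = 33.63 — low.
Trying y = 2.54 m: A R^(2/3) = 44.33 — ≈ 44.37.

y_n = 2.54 m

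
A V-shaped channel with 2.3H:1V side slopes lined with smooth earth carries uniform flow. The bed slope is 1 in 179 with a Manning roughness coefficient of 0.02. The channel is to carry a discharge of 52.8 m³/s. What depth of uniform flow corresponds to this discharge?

y_n = 2.4 m

Manning's equation rearranged: A R^(2/3) = nQ / (1·√S) = 0.02 × 52.8 / (√0.005587) = 14.13.
Trying y = 1.98 m: A R^(2/3) = 8.454 — short.
Trying y = 2.4 m: A R^(2/3) = 14.12 — ≈ 14.13.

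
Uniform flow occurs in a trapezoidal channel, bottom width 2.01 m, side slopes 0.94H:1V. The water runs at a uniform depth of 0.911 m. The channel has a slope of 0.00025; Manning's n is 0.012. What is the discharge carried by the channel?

Q = 2.39 m³/s

With bottom width b = 2.01 m and side slope z = 0.94: A = (b + zy)y = (2.01 + 0.94×0.911)×0.911 = 2.611 m²; P = b + 2y√(1+z²) = 2.01 + 2×0.911×1.372 = 4.511 m.
Hydraulic radius R = A/P = 2.611/4.511 = 0.5789 m.
Manning's equation: Q = (1/n) A R^(2/3) S^(1/2) = (1/0.012) × 2.611 × 0.5789^(2/3) × 0.00025^(1/2) = 2.39 m³/s.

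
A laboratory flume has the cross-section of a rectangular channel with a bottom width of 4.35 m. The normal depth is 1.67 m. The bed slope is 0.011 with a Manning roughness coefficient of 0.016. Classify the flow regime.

supercritical

Flow area A = b·y = 4.35 × 1.67 = 7.264 m². Wetted perimeter P = b + 2y = 4.35 + 2×1.67 = 7.69 m.
Hydraulic radius R = A/P = 7.264/7.69 = 0.9447 m.
V = (1/n) R^(2/3) √S = (1/0.016) × 0.9447^(2/3) × √0.011 = 6.311 m/s. Hydraulic depth D_h = A/T = 7.264/4.35 = 1.67 m.
Froude number Fr = V/√(g·D_h) = 6.311/√(9.81×1.67) = 1.56, which is greater than 1, so the flow is supercritical.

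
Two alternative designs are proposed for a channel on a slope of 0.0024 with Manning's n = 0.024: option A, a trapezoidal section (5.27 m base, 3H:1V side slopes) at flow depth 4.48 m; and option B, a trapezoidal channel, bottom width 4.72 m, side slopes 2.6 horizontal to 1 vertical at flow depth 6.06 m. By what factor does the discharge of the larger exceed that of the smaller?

Channel A: With bottom width b = 5.27 m and side slope z = 3: A = (b + zy)y = (5.27 + 3×4.48)×4.48 = 83.82 m²; P = b + 2y√(1+z²) = 5.27 + 2×4.48×3.162 = 33.6 m. Hydraulic radius R = A/P = 83.82/33.6 = 2.494 m. Q_A = (1/0.024)·83.82·2.494^(2/3)·√0.0024 = 314.7 m³/s.
Channel B: With bottom width b = 4.72 m and side slope z = 2.6: A = (b + zy)y = (4.72 + 2.6×6.06)×6.06 = 124.1 m²; P = b + 2y√(1+z²) = 4.72 + 2×6.06×2.786 = 38.48 m. Hydraulic radius R = A/P = 124.1/38.48 = 3.224 m. Q_B = (1/0.024)·124.1·3.224^(2/3)·√0.0024 = 552.8 m³/s.
The larger discharge is 552.8 m³/s and the smaller is 314.7 m³/s; the ratio is 1.76.

1.76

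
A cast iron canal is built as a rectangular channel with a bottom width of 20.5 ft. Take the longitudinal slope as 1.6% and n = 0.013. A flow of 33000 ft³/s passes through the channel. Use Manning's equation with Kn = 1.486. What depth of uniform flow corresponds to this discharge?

y_n = 28.9 ft

Manning's equation rearranged: A R^(2/3) = nQ / (1.486·√S) = 0.013 × 33000 / (1.486 × √0.016) = 2282.
At y = 34.2 ft: A R^(2/3) = 2778 — over.
At y = 23.1 ft: A R^(2/3) = 1749 — short.
At y = 28.9 ft: A R^(2/3) = 2283 — matches.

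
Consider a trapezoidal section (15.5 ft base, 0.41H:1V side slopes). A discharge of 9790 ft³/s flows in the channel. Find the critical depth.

At critical depth, Q² T / (g A³) = 1, i.e. A³/T = Q²/g = 9790²/32.2 = 2977000.
Try y = 14.6 ft: A³/T = 1124000 — low.
Try y = 24.5 ft: A³/T = 6888000 — high.
Try y = 19.4 ft: A³/T = 2999000 — ≈ 2977000.

y_c = 19.4 ft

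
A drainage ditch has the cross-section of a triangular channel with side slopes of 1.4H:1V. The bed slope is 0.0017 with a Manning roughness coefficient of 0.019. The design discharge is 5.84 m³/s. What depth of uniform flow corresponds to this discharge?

y_n = 1.6 m

Manning's equation rearranged: A R^(2/3) = nQ / (1·√S) = 0.019 × 5.84 / (√0.0017) = 2.691.
At y = 1.35 m: A R^(2/3) = 1.711 — short.
At y = 1.97 m: A R^(2/3) = 4.688 — over.
At y = 1.6 m: A R^(2/3) = 2.692 — ≈ 2.691.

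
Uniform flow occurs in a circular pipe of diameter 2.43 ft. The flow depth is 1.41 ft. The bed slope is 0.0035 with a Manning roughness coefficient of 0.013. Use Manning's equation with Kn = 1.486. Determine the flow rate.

For a circular section of diameter D = 2.43 ft at depth y = 1.41 ft, the central angle is θ = 2 arccos(1 − 2y/D) = 3.464 rad. Then A = (D²/8)(θ − sin θ) = 2.791 ft² and P = Dθ/2 = 4.209 ft.
Hydraulic radius R = A/P = 2.791/4.209 = 0.6631 ft.
Manning's equation: Q = (1.486/n) A R^(2/3) S^(1/2) = (1.486/0.013) × 2.791 × 0.6631^(2/3) × 0.0035^(1/2) = 14.4 ft³/s.

Q = 14.4 ft³/s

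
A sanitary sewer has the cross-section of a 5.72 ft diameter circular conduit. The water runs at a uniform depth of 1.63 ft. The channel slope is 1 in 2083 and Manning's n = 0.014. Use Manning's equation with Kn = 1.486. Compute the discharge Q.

Q = 13.4 ft³/s

For a circular section of diameter D = 5.72 ft at depth y = 1.63 ft, the central angle is θ = 2 arccos(1 − 2y/D) = 2.252 rad. Then A = (D²/8)(θ − sin θ) = 6.036 ft² and P = Dθ/2 = 6.442 ft.
Hydraulic radius R = A/P = 6.036/6.442 = 0.937 ft.
Manning's equation: Q = (1.486/n) A R^(2/3) S^(1/2) = (1.486/0.014) × 6.036 × 0.937^(2/3) × 0.0004801^(1/2) = 13.4 ft³/s.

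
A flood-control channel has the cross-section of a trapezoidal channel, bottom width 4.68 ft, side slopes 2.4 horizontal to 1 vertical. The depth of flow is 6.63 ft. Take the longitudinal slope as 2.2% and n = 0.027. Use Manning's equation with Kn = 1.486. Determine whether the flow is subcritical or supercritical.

supercritical

With bottom width b = 4.68 ft and side slope z = 2.4: A = (b + zy)y = (4.68 + 2.4×6.63)×6.63 = 136.5 ft²; P = b + 2y√(1+z²) = 4.68 + 2×6.63×2.6 = 39.16 ft.
Hydraulic radius R = A/P = 136.5/39.16 = 3.487 ft.
V = (1.486/n) R^(2/3) √S = (1.486/0.027) × 3.487^(2/3) × √0.022 = 18.77 ft/s. Hydraulic depth D_h = A/T = 136.5/36.5 = 3.74 ft.
Froude number Fr = V/√(g·D_h) = 18.77/√(32.2×3.74) = 1.71, which is greater than 1, so the flow is supercritical.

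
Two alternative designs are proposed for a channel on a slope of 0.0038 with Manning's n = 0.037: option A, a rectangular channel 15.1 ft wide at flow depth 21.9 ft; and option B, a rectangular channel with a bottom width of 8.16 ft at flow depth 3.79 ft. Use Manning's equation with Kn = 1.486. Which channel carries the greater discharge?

Channel A: Flow area A = b·y = 15.1 × 21.9 = 330.7 ft². Wetted perimeter P = b + 2y = 15.1 + 2×21.9 = 58.9 ft. Hydraulic radius R = A/P = 330.7/58.9 = 5.614 ft. Q_A = (1.486/0.037)·330.7·5.614^(2/3)·√0.0038 = 2586 ft³/s.
Channel B: Flow area A = b·y = 8.16 × 3.79 = 30.93 ft². Wetted perimeter P = b + 2y = 8.16 + 2×3.79 = 15.74 ft. Hydraulic radius R = A/P = 30.93/15.74 = 1.965 ft. Q_B = (1.486/0.037)·30.93·1.965^(2/3)·√0.0038 = 120.1 ft³/s.
Q_A = 2586 ft³/s vs Q_B = 120.1 ft³/s, so channel A carries more.

channel A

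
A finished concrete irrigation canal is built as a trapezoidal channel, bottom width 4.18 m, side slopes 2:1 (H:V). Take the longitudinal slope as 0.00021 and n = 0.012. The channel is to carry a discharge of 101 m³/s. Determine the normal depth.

Manning's equation rearranged: A R^(2/3) = nQ / (1·√S) = 0.012 × 101 / (√0.00021) = 83.64.
At y = 3.56 m: A R^(2/3) = 63.89 — short.
At y = 5.06 m: A R^(2/3) = 140.3 — over.
At y = 4.02 m: A R^(2/3) = 83.52 — matches.

y_n = 4.02 m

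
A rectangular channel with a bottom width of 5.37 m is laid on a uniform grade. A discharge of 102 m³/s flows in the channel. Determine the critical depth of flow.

y_c = 3.33 m

For a rectangular channel, critical depth y_c = (q²/g)^(1/3) where q = Q/b = 102/5.37 = 18.99 m²/s.
So y_c = (18.99²/9.81)^(1/3) = 3.33 m.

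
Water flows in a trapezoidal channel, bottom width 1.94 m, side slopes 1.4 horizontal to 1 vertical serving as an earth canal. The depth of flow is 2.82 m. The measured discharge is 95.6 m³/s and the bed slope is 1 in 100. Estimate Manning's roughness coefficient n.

n = 0.022

With bottom width b = 1.94 m and side slope z = 1.4: A = (b + zy)y = (1.94 + 1.4×2.82)×2.82 = 16.6 m²; P = b + 2y√(1+z²) = 1.94 + 2×2.82×1.72 = 11.64 m.
Hydraulic radius R = A/P = 16.6/11.64 = 1.426 m.
Rearranging Manning's equation: n = (1/Q) A R^(2/3) S^(1/2) = (1/95.6) × 16.6 × 1.426^(2/3) × √0.01 = 0.022.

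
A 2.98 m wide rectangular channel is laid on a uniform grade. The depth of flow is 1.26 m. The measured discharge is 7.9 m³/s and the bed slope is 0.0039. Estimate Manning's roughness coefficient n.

n = 0.023

Flow area A = b·y = 2.98 × 1.26 = 3.755 m². Wetted perimeter P = b + 2y = 2.98 + 2×1.26 = 5.5 m.
Hydraulic radius R = A/P = 3.755/5.5 = 0.6827 m.
Rearranging Manning's equation: n = (1/Q) A R^(2/3) S^(1/2) = (1/7.9) × 3.755 × 0.6827^(2/3) × √0.0039 = 0.023.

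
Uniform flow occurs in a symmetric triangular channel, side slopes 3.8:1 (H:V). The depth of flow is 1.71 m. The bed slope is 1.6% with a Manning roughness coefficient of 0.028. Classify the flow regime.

supercritical

For a triangular section with side slope z = 3.8: A = zy² = 3.8×1.71² = 11.11 m²; P = 2y√(1+z²) = 2×1.71×3.929 = 13.44 m.
Hydraulic radius R = A/P = 11.11/13.44 = 0.8268 m.
V = (1/n) R^(2/3) √S = (1/0.028) × 0.8268^(2/3) × √0.016 = 3.98 m/s. Hydraulic depth D_h = A/T = 11.11/13 = 0.855 m.
Froude number Fr = V/√(g·D_h) = 3.98/√(9.81×0.855) = 1.37, which is greater than 1, so the flow is supercritical.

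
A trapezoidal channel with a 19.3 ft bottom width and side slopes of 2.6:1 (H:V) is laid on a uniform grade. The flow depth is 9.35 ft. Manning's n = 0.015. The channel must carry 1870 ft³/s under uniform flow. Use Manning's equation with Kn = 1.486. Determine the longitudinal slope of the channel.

S = 0.00021

With bottom width b = 19.3 ft and side slope z = 2.6: A = (b + zy)y = (19.3 + 2.6×9.35)×9.35 = 407.8 ft²; P = b + 2y√(1+z²) = 19.3 + 2×9.35×2.786 = 71.39 ft.
Hydraulic radius R = A/P = 407.8/71.39 = 5.711 ft.
From Manning's equation, S = [nQ / (1.486 A R^(2/3))]² = [0.015 × 1870 / (1.486 × 407.8 × 5.711^(2/3))]² = 0.00021.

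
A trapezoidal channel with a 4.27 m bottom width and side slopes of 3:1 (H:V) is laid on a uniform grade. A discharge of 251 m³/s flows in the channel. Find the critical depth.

At critical depth, Q² T / (g A³) = 1, i.e. A³/T = Q²/g = 251²/9.81 = 6422.
At y = 4.59 m: A³/T = 17850 — over.
At y = 3.25 m: A³/T = 3980 — short.
At y = 3.63 m: A³/T = 6397 — ≈ 6422.

y_c = 3.63 m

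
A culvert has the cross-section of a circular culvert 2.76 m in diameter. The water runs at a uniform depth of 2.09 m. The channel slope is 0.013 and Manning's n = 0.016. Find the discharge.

For a circular section of diameter D = 2.76 m at depth y = 2.09 m, the central angle is θ = 2 arccos(1 − 2y/D) = 4.222 rad. Then A = (D²/8)(θ − sin θ) = 4.861 m² and P = Dθ/2 = 5.827 m.
Hydraulic radius R = A/P = 4.861/5.827 = 0.8342 m.
Manning's equation: Q = (1/n) A R^(2/3) S^(1/2) = (1/0.016) × 4.861 × 0.8342^(2/3) × 0.013^(1/2) = 30.7 m³/s.

Q = 30.7 m³/s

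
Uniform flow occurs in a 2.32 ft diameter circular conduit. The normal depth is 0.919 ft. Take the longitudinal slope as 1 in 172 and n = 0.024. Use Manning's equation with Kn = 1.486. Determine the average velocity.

V = 2.95 ft/s

For a circular section of diameter D = 2.32 ft at depth y = 0.919 ft, the central angle is θ = 2 arccos(1 − 2y/D) = 2.723 rad. Then A = (D²/8)(θ − sin θ) = 1.559 ft² and P = Dθ/2 = 3.159 ft.
Hydraulic radius R = A/P = 1.559/3.159 = 0.4934 ft.
From Manning's equation, V = (1.486/n) R^(2/3) S^(1/2) = (1.486/0.024) × 0.4934^(2/3) × 0.005814^(1/2) = 2.95 ft/s.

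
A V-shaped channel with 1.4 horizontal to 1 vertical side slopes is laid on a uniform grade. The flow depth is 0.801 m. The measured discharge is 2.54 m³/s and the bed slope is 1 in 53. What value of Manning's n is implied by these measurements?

n = 0.023

For a triangular section with side slope z = 1.4: A = zy² = 1.4×0.801² = 0.8982 m²; P = 2y√(1+z²) = 2×0.801×1.72 = 2.756 m.
Hydraulic radius R = A/P = 0.8982/2.756 = 0.3259 m.
Rearranging Manning's equation: n = (1/Q) A R^(2/3) S^(1/2) = (1/2.54) × 0.8982 × 0.3259^(2/3) × √0.01887 = 0.023.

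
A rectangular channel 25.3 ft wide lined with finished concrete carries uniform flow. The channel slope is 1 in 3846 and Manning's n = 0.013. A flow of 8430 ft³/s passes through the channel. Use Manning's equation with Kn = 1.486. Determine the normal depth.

Manning's equation rearranged: A R^(2/3) = nQ / (1.486·√S) = 0.013 × 8430 / (1.486 × √0.00026) = 4574.
Try y = 28.6 ft: A R^(2/3) = 3077 — low.
Try y = 40 ft: A R^(2/3) = 4575 — ≈ 4574.

y_n = 40 ft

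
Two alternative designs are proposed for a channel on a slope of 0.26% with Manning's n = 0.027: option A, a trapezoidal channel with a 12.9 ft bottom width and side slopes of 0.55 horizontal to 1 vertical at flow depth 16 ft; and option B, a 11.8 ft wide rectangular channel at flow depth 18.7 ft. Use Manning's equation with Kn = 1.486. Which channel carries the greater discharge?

Channel A: With bottom width b = 12.9 ft and side slope z = 0.55: A = (b + zy)y = (12.9 + 0.55×16)×16 = 347.2 ft²; P = b + 2y√(1+z²) = 12.9 + 2×16×1.141 = 49.42 ft. Hydraulic radius R = A/P = 347.2/49.42 = 7.025 ft. Q_A = (1.486/0.027)·347.2·7.025^(2/3)·√0.0026 = 3574 ft³/s.
Channel B: Flow area A = b·y = 11.8 × 18.7 = 220.7 ft². Wetted perimeter P = b + 2y = 11.8 + 2×18.7 = 49.2 ft. Hydraulic radius R = A/P = 220.7/49.2 = 4.485 ft. Q_B = (1.486/0.027)·220.7·4.485^(2/3)·√0.0026 = 1684 ft³/s.
Q_A = 3574 ft³/s vs Q_B = 1684 ft³/s, so channel A carries more.

channel A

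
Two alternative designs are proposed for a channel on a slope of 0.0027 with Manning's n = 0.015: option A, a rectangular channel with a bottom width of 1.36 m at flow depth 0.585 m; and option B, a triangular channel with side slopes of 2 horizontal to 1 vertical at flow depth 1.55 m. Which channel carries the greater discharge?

Channel A: Flow area A = b·y = 1.36 × 0.585 = 0.7956 m². Wetted perimeter P = b + 2y = 1.36 + 2×0.585 = 2.53 m. Hydraulic radius R = A/P = 0.7956/2.53 = 0.3145 m. Q_A = (1/0.015)·0.7956·0.3145^(2/3)·√0.0027 = 1.274 m³/s.
Channel B: For a triangular section with side slope z = 2: A = zy² = 2×1.55² = 4.805 m²; P = 2y√(1+z²) = 2×1.55×2.236 = 6.932 m. Hydraulic radius R = A/P = 4.805/6.932 = 0.6932 m. Q_B = (1/0.015)·4.805·0.6932^(2/3)·√0.0027 = 13.04 m³/s.
Q_A = 1.274 m³/s vs Q_B = 13.04 m³/s, so channel B carries more.

channel B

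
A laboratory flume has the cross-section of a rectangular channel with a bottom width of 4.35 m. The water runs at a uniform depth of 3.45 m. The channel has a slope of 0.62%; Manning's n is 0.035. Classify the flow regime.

Flow area A = b·y = 4.35 × 3.45 = 15.01 m². Wetted perimeter P = b + 2y = 4.35 + 2×3.45 = 11.25 m.
Hydraulic radius R = A/P = 15.01/11.25 = 1.334 m.
V = (1/n) R^(2/3) √S = (1/0.035) × 1.334^(2/3) × √0.0062 = 2.726 m/s. Hydraulic depth D_h = A/T = 15.01/4.35 = 3.45 m.
Froude number Fr = V/√(g·D_h) = 2.726/√(9.81×3.45) = 0.469, which is less than 1, so the flow is subcritical.

subcritical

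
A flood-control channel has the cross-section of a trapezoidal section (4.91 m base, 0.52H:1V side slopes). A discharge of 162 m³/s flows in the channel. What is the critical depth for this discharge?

y_c = 4.12 m

At critical depth, Q² T / (g A³) = 1, i.e. A³/T = Q²/g = 162²/9.81 = 2675.
Try y = 4.64 m: A³/T = 4029 — over.
Try y = 2.89 m: A³/T = 804.2 — short.
Try y = 4.12 m: A³/T = 2668 — matches.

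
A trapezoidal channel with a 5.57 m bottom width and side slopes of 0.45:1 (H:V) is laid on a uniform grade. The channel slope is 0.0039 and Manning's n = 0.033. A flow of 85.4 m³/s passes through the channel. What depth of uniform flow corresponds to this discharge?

y_n = 3.87 m

Manning's equation rearranged: A R^(2/3) = nQ / (1·√S) = 0.033 × 85.4 / (√0.0039) = 45.13.
Trying y = 4.82 m: A R^(2/3) = 65.2 — over.
Trying y = 2.7 m: A R^(2/3) = 25 — short.
Trying y = 3.87 m: A R^(2/3) = 45.11 — close enough.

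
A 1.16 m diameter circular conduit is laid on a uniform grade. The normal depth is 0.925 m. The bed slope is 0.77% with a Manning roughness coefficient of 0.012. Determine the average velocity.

For a circular section of diameter D = 1.16 m at depth y = 0.925 m, the central angle is θ = 2 arccos(1 − 2y/D) = 4.416 rad. Then A = (D²/8)(θ − sin θ) = 0.9036 m² and P = Dθ/2 = 2.561 m.
Hydraulic radius R = A/P = 0.9036/2.561 = 0.3528 m.
From Manning's equation, V = (1/n) R^(2/3) S^(1/2) = (1/0.012) × 0.3528^(2/3) × 0.0077^(1/2) = 3.65 m/s.

V = 3.65 m/s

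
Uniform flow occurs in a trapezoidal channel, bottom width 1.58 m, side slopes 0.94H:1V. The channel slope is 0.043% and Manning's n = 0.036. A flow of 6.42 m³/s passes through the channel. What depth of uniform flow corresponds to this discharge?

Manning's equation rearranged: A R^(2/3) = nQ / (1·√S) = 0.036 × 6.42 / (√0.00043) = 11.15.
At y = 3.02 m: A R^(2/3) = 16.32 — over.
At y = 2.12 m: A R^(2/3) = 7.693 — short.
At y = 2.53 m: A R^(2/3) = 11.15 — matches.

y_n = 2.53 m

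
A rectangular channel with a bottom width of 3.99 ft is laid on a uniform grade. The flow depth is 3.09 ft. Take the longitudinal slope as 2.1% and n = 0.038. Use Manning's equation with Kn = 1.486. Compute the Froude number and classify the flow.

subcritical

Flow area A = b·y = 3.99 × 3.09 = 12.33 ft². Wetted perimeter P = b + 2y = 3.99 + 2×3.09 = 10.17 ft.
Hydraulic radius R = A/P = 12.33/10.17 = 1.212 ft.
V = (1.486/n) R^(2/3) √S = (1.486/0.038) × 1.212^(2/3) × √0.021 = 6.443 ft/s. Hydraulic depth D_h = A/T = 12.33/3.99 = 3.09 ft.
Froude number Fr = V/√(g·D_h) = 6.443/√(32.2×3.09) = 0.646, which is less than 1, so the flow is subcritical.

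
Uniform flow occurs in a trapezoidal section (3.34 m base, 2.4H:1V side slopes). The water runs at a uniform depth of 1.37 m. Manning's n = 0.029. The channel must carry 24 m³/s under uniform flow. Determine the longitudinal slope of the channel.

S = 0.0071

With bottom width b = 3.34 m and side slope z = 2.4: A = (b + zy)y = (3.34 + 2.4×1.37)×1.37 = 9.08 m²; P = b + 2y√(1+z²) = 3.34 + 2×1.37×2.6 = 10.46 m.
Hydraulic radius R = A/P = 9.08/10.46 = 0.8678 m.
From Manning's equation, S = [nQ / (1 A R^(2/3))]² = [0.029 × 24 / (1 × 9.08 × 0.8678^(2/3))]² = 0.0071.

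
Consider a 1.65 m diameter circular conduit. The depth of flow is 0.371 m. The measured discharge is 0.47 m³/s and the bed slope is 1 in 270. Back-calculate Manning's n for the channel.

n = 0.017

For a circular section of diameter D = 1.65 m at depth y = 0.371 m, the central angle is θ = 2 arccos(1 − 2y/D) = 1.976 rad. Then A = (D²/8)(θ − sin θ) = 0.3598 m² and P = Dθ/2 = 1.63 m.
Hydraulic radius R = A/P = 0.3598/1.63 = 0.2207 m.
Rearranging Manning's equation: n = (1/Q) A R^(2/3) S^(1/2) = (1/0.47) × 0.3598 × 0.2207^(2/3) × √0.003704 = 0.017.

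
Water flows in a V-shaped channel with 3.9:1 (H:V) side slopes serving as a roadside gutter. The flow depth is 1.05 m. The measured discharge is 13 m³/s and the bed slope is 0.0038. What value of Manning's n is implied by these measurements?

For a triangular section with side slope z = 3.9: A = zy² = 3.9×1.05² = 4.3 m²; P = 2y√(1+z²) = 2×1.05×4.026 = 8.455 m.
Hydraulic radius R = A/P = 4.3/8.455 = 0.5085 m.
Rearranging Manning's equation: n = (1/Q) A R^(2/3) S^(1/2) = (1/13) × 4.3 × 0.5085^(2/3) × √0.0038 = 0.013.

n = 0.013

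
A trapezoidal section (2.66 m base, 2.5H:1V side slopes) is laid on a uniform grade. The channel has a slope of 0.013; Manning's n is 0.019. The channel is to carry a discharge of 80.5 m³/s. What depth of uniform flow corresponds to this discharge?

Manning's equation rearranged: A R^(2/3) = nQ / (1·√S) = 0.019 × 80.5 / (√0.013) = 13.41.
At y = 2.04 m: A R^(2/3) = 17.48 — high.
At y = 1.62 m: A R^(2/3) = 10.54 — low.
At y = 1.81 m: A R^(2/3) = 13.42 — ≈ 13.41.

y_n = 1.81 m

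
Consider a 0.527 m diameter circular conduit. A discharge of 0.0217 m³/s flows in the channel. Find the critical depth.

At critical depth, Q² T / (g A³) = 1, i.e. A³/T = Q²/g = 0.0217²/9.81 = 0.00004800.
Trying y = 0.0756 m: A³/T = 0.00001925 — too small.
Trying y = 0.0954 m: A³/T = 0.00004806 — matches.

y_c = 0.0954 m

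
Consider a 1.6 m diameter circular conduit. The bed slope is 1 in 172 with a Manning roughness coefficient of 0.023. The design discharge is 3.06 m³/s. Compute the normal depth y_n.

Manning's equation rearranged: A R^(2/3) = nQ / (1·√S) = 0.023 × 3.06 / (√0.005814) = 0.923.
Try y = 0.868 m: A R^(2/3) = 0.6252 — too small.
Try y = 1.13 m: A R^(2/3) = 0.9245 — close enough.

y_n = 1.13 m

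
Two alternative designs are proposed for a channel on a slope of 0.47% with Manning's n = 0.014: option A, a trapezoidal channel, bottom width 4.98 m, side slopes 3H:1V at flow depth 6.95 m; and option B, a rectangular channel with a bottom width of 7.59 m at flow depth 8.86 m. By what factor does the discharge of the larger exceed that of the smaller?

Channel A: With bottom width b = 4.98 m and side slope z = 3: A = (b + zy)y = (4.98 + 3×6.95)×6.95 = 179.5 m²; P = b + 2y√(1+z²) = 4.98 + 2×6.95×3.162 = 48.94 m. Hydraulic radius R = A/P = 179.5/48.94 = 3.668 m. Q_A = (1/0.014)·179.5·3.668^(2/3)·√0.0047 = 2091 m³/s.
Channel B: Flow area A = b·y = 7.59 × 8.86 = 67.25 m². Wetted perimeter P = b + 2y = 7.59 + 2×8.86 = 25.31 m. Hydraulic radius R = A/P = 67.25/25.31 = 2.657 m. Q_B = (1/0.014)·67.25·2.657^(2/3)·√0.0047 = 631.7 m³/s.
The larger discharge is 2091 m³/s and the smaller is 631.7 m³/s; the ratio is 3.31.

3.31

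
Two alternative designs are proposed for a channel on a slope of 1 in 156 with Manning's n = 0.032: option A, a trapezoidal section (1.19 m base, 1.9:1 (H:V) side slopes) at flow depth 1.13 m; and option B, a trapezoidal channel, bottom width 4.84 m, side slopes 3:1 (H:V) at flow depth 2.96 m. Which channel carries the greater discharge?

Channel A: With bottom width b = 1.19 m and side slope z = 1.9: A = (b + zy)y = (1.19 + 1.9×1.13)×1.13 = 3.771 m²; P = b + 2y√(1+z²) = 1.19 + 2×1.13×2.147 = 6.042 m. Hydraulic radius R = A/P = 3.771/6.042 = 0.6241 m. Q_A = (1/0.032)·3.771·0.6241^(2/3)·√0.00641 = 6.89 m³/s.
Channel B: With bottom width b = 4.84 m and side slope z = 3: A = (b + zy)y = (4.84 + 3×2.96)×2.96 = 40.61 m²; P = b + 2y√(1+z²) = 4.84 + 2×2.96×3.162 = 23.56 m. Hydraulic radius R = A/P = 40.61/23.56 = 1.724 m. Q_B = (1/0.032)·40.61·1.724^(2/3)·√0.00641 = 146.1 m³/s.
Q_A = 6.89 m³/s vs Q_B = 146.1 m³/s, so channel B carries more.

channel B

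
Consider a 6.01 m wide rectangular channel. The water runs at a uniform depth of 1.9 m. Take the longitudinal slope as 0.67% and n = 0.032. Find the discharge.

Flow area A = b·y = 6.01 × 1.9 = 11.42 m². Wetted perimeter P = b + 2y = 6.01 + 2×1.9 = 9.81 m.
Hydraulic radius R = A/P = 11.42/9.81 = 1.164 m.
Manning's equation: Q = (1/n) A R^(2/3) S^(1/2) = (1/0.032) × 11.42 × 1.164^(2/3) × 0.0067^(1/2) = 32.3 m³/s.

Q = 32.3 m³/s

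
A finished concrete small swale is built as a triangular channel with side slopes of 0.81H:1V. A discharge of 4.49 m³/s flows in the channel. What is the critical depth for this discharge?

y_c = 1.44 m

At critical depth, Q² T / (g A³) = 1, i.e. A³/T = Q²/g = 4.49²/9.81 = 2.055.
Trying y = 0.997 m: A³/T = 0.3232 — short.
Trying y = 1.63 m: A³/T = 3.775 — over.
Trying y = 1.44 m: A³/T = 2.031 — close enough.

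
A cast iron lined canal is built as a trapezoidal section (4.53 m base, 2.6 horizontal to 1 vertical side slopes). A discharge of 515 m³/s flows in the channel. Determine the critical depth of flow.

y_c = 5.24 m

At critical depth, Q² T / (g A³) = 1, i.e. A³/T = Q²/g = 515²/9.81 = 27040.
Try y = 5.83 m: A³/T = 43400 — high.
Try y = 4.48 m: A³/T = 13680 — low.
Try y = 5.24 m: A³/T = 27090 — close enough.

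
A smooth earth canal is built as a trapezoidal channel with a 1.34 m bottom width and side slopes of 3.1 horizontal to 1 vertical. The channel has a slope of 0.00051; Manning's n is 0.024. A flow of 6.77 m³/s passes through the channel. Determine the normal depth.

y_n = 1.45 m

Manning's equation rearranged: A R^(2/3) = nQ / (1·√S) = 0.024 × 6.77 / (√0.00051) = 7.195.
Try y = 1 m: A R^(2/3) = 3.035 — low.
Try y = 1.75 m: A R^(2/3) = 11.27 — high.
Try y = 1.45 m: A R^(2/3) = 7.196 — close enough.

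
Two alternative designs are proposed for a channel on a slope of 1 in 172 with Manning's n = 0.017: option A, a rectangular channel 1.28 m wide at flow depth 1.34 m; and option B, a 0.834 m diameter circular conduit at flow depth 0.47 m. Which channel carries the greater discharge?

channel A

Channel A: Flow area A = b·y = 1.28 × 1.34 = 1.715 m². Wetted perimeter P = b + 2y = 1.28 + 2×1.34 = 3.96 m. Hydraulic radius R = A/P = 1.715/3.96 = 0.4331 m. Q_A = (1/0.017)·1.715·0.4331^(2/3)·√0.005814 = 4.404 m³/s.
Channel B: For a circular section of diameter D = 0.834 m at depth y = 0.47 m, the central angle is θ = 2 arccos(1 − 2y/D) = 3.396 rad. Then A = (D²/8)(θ − sin θ) = 0.3172 m² and P = Dθ/2 = 1.416 m. Hydraulic radius R = A/P = 0.3172/1.416 = 0.224 m. Q_B = (1/0.017)·0.3172·0.224^(2/3)·√0.005814 = 0.5248 m³/s.
Q_A = 4.404 m³/s vs Q_B = 0.5248 m³/s, so channel A carries more.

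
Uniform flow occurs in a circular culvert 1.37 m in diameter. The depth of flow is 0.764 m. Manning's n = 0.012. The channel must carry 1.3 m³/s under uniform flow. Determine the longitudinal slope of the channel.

S = 0.0013

For a circular section of diameter D = 1.37 m at depth y = 0.764 m, the central angle is θ = 2 arccos(1 − 2y/D) = 3.373 rad. Then A = (D²/8)(θ − sin θ) = 0.845 m² and P = Dθ/2 = 2.31 m.
Hydraulic radius R = A/P = 0.845/2.31 = 0.3658 m.
From Manning's equation, S = [nQ / (1 A R^(2/3))]² = [0.012 × 1.3 / (1 × 0.845 × 0.3658^(2/3))]² = 0.0013.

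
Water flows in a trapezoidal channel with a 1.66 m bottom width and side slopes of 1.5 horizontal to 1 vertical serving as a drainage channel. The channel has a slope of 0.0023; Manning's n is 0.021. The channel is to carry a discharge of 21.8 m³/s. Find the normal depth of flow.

Manning's equation rearranged: A R^(2/3) = nQ / (1·√S) = 0.021 × 21.8 / (√0.0023) = 9.546.
Try y = 1.4 m: A R^(2/3) = 4.479 — too small.
Try y = 2.49 m: A R^(2/3) = 15.69 — too large.
Try y = 1.99 m: A R^(2/3) = 9.526 — ≈ 9.546.

y_n = 1.99 m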